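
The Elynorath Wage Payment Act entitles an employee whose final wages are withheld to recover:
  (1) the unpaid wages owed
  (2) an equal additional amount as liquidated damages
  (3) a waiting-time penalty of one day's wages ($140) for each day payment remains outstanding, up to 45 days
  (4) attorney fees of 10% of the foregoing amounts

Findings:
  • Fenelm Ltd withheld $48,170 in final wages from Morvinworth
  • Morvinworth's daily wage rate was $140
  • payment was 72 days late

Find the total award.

$112,904

Liquidated damages (equal amount): $48,170
Penalty days: min(72, 45) = 45
Waiting-time penalty: 45 × $140 = $6,300
Subtotal: $48,170 + $48,170 + $6,300 = $102,640
Attorney fees: 10% of $102,640 = $10,264
Total award: $102,640 + $10,264 = $112,904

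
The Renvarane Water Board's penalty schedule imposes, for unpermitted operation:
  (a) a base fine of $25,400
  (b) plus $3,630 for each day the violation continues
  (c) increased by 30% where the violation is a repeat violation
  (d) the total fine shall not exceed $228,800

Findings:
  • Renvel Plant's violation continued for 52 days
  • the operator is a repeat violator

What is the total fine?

Per-day component: 52 × $3,630 = $188,760
Base plus per-day: $25,400 + $188,760 = $214,160
Enhancement: 30% of $214,160 = $64,248
Enhanced fine: $214,160 + $64,248 = $278,408
Cap at $228,800: $278,408 exceeds the cap → $228,800

Civil penalty: $228,800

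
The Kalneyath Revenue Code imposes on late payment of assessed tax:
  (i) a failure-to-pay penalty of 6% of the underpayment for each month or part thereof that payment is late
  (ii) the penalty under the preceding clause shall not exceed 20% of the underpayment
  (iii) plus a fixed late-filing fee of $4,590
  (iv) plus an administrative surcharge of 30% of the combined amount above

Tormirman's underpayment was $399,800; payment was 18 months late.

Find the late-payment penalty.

Accrued rate: 6% × 18 = 108%, capped at 20% → 20%
Failure-to-pay penalty: 20% of $399,800 = $79,960
Penalty before surcharge: $79,960 + $4,590 = $84,550
Administrative surcharge: 30% of $84,550 = $25,365
Total penalty: $84,550 + $25,365 = $109,915

Penalty: $109,915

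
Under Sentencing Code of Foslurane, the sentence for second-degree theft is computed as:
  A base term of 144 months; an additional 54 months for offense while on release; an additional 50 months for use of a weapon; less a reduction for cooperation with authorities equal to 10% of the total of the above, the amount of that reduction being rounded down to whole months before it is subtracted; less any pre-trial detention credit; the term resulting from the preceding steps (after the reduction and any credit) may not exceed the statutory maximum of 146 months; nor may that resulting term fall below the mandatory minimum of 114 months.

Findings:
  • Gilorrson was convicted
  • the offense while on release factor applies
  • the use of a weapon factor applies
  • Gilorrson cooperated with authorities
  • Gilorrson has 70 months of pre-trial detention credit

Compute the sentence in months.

Offense while on release enhancement: +54 months
Use of a weapon enhancement: +50 months
Adjusted term: 144 months + 54 months + 50 months = 248 months
Cooperation with authorities reduction: 10% of 248 months = 24 months (rounded down)
After reduction: 248 − 24 = 224 months
Less pre-trial detention credit: 224 months − 70 months = 154 months
Cap at 146 months: 154 months exceeds the cap → 146 months
Minimum 114 months: 146 months meets the minimum, no increase.

Sentence: 146 months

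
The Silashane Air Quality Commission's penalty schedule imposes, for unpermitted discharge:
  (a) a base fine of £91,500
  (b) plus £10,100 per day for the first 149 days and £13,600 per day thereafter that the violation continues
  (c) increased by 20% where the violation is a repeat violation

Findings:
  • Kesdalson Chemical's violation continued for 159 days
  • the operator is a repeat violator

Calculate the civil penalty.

First 149 days: 149 × £10,100 = £1,504,900
Remaining days: (159 − 149) × £13,600 = £136,000
Per-day component: £1,504,900 + £136,000 = £1,640,900
Base plus per-day: £91,500 + £1,640,900 = £1,732,400
Enhancement: 20% of £1,732,400 = £346,480
Enhanced fine: £1,732,400 + £346,480 = £2,078,880

£2,078,880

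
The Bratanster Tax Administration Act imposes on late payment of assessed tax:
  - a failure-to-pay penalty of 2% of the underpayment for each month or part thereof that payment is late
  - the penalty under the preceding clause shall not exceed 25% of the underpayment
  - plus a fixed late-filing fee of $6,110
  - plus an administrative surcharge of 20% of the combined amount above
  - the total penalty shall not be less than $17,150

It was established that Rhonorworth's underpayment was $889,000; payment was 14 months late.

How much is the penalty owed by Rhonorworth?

Accrued rate: 2% × 14 = 28%, capped at 25% → 25%
Failure-to-pay penalty: 25% of $889,000 = $222,250
Penalty before surcharge: $222,250 + $6,110 = $228,360
Administrative surcharge: 20% of $228,360 = $45,672
Total penalty: $228,360 + $45,672 = $274,032
Minimum $17,150: $274,032 meets the minimum, no increase.

$274,032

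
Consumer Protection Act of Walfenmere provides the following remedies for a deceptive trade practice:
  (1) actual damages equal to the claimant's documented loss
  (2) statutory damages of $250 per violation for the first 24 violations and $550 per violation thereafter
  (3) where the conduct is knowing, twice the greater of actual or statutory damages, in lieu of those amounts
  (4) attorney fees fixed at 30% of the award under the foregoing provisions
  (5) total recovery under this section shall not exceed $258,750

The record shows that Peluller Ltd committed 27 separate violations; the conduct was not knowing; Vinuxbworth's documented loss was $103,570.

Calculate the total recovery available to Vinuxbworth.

First 24 violations: 24 × $250 = $6,000
Remaining violations: (27 − 24) × $550 = $1,650
Statutory damages: $6,000 + $1,650 = $7,650
Conduct not knowing: the in-lieu enhancement does not apply.
Actual plus statutory damages: $103,570 + $7,650 = $111,220
Attorney fees: 30% of $111,220 = $33,366
Total before cap: $111,220 + $33,366 = $144,586
Cap at $258,750: $144,586 is within the cap, no reduction.

$144,586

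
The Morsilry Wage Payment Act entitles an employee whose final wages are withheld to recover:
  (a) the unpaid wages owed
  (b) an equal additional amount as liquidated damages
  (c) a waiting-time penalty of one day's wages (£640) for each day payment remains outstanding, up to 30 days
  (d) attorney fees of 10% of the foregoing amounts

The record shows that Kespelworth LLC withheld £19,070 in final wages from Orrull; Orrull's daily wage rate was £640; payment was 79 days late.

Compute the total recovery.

Liquidated damages (equal amount): £19,070
Penalty days: min(79, 30) = 30
Waiting-time penalty: 30 × £640 = £19,200
Subtotal: £19,070 + £19,070 + £19,200 = £57,340
Attorney fees: 10% of £57,340 = £5,734
Total award: £57,340 + £5,734 = £63,074

£63,074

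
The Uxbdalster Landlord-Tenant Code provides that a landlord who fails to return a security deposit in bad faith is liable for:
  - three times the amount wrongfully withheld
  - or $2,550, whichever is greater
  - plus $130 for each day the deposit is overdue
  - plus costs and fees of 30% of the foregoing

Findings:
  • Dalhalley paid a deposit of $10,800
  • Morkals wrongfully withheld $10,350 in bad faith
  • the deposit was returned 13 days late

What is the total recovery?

Trebled: 3 × $10,350 = $31,050
Minimum $2,550: $31,050 meets the minimum, no increase.
Late-return penalty: 13 × $130 = $1,690
Damages plus late penalty: $31,050 + $1,690 = $32,740
Costs and fees: 30% of $32,740 = $9,822
Total recovery: $32,740 + $9,822 = $42,562

$42,562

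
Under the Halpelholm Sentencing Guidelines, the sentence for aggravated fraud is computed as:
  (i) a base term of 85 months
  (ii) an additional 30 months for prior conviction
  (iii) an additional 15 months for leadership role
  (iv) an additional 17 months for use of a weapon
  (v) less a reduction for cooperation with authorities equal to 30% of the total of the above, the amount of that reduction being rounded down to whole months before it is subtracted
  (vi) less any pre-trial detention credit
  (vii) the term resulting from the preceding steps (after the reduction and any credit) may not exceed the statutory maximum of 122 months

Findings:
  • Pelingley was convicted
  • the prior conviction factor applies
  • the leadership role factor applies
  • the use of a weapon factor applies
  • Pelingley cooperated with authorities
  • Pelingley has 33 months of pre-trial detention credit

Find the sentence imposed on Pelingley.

Prior conviction enhancement: +30 months
Leadership role enhancement: +15 months
Use of a weapon enhancement: +17 months
Adjusted term: 85 months + 30 months + 15 months + 17 months = 147 months
Cooperation with authorities reduction: 30% of 147 months = 44 months (rounded down)
After reduction: 147 − 44 = 103 months
Less pre-trial detention credit: 103 months − 33 months = 70 months
Cap at 122 months: 70 months is within the cap, no reduction.

70 months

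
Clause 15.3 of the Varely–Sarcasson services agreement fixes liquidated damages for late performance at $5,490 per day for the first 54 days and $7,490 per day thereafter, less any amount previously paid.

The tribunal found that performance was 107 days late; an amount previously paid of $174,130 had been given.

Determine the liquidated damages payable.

First 54 days: 54 × $5,490 = $296,460
Remaining days: (107 − 54) × $7,490 = $396,970
Accrued per-day damages: $296,460 + $396,970 = $693,430
Less amount previously paid: $693,430 − $174,130 = $519,300

$519,300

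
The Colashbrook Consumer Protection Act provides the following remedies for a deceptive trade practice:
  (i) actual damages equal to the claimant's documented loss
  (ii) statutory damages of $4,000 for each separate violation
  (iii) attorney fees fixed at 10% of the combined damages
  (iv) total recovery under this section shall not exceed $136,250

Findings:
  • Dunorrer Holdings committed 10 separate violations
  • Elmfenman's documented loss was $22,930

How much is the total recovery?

Statutory damages: 10 × $4,000 = $40,000
Combined damages: $22,930 + $40,000 = $62,930
Attorney fees: 10% of $62,930 = $6,293
Total before cap: $62,930 + $6,293 = $69,223
Cap at $136,250: $69,223 is within the cap, no reduction.

$69,223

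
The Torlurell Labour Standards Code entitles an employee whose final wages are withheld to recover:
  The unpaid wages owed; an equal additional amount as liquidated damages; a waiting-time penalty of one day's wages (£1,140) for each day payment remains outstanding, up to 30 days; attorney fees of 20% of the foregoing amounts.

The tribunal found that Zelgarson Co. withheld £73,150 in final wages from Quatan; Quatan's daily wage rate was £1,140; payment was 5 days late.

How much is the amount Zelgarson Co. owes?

Liquidated damages (equal amount): £73,150
Penalty days: min(5, 30) = 5
Waiting-time penalty: 5 × £1,140 = £5,700
Subtotal: £73,150 + £73,150 + £5,700 = £152,000
Attorney fees: 20% of £152,000 = £30,400
Total award: £152,000 + £30,400 = £182,400

£182,400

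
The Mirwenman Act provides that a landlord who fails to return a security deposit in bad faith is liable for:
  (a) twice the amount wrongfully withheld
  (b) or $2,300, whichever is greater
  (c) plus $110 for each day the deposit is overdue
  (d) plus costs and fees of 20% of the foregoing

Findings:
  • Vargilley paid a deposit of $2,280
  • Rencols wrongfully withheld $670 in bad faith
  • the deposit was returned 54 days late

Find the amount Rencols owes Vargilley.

Recovery: $9,888

Doubled: 2 × $670 = $1,340
Minimum $2,300: $1,340 is below the minimum → $2,300
Late-return penalty: 54 × $110 = $5,940
Damages plus late penalty: $2,300 + $5,940 = $8,240
Costs and fees: 20% of $8,240 = $1,648
Total recovery: $8,240 + $1,648 = $9,888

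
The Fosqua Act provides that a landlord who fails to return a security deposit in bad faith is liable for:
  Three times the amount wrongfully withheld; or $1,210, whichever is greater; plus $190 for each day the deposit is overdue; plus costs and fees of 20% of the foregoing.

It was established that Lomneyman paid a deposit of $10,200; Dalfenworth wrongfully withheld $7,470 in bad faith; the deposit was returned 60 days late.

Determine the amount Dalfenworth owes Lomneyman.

$40,572

Trebled: 3 × $7,470 = $22,410
Minimum $1,210: $22,410 meets the minimum, no increase.
Late-return penalty: 60 × $190 = $11,400
Damages plus late penalty: $22,410 + $11,400 = $33,810
Costs and fees: 20% of $33,810 = $6,762
Total recovery: $33,810 + $6,762 = $40,572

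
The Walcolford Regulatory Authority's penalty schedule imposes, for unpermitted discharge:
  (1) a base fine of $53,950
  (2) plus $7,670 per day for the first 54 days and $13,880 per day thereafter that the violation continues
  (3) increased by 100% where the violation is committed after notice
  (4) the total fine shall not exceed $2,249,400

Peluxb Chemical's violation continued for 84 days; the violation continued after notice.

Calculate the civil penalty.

$1,769,060

First 54 days: 54 × $7,670 = $414,180
Remaining days: (84 − 54) × $13,880 = $416,400
Per-day component: $414,180 + $416,400 = $830,580
Base plus per-day: $53,950 + $830,580 = $884,530
Enhancement: 100% of $884,530 = $884,530
Enhanced fine: $884,530 + $884,530 = $1,769,060
Cap at $2,249,400: $1,769,060 is within the cap, no reduction.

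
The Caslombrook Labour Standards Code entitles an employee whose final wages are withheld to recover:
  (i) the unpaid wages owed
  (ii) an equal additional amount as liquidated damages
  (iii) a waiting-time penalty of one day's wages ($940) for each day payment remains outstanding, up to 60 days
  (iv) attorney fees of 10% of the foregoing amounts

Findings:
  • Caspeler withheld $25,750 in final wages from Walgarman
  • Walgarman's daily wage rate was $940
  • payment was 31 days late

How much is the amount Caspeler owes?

Liquidated damages (equal amount): $25,750
Penalty days: min(31, 60) = 31
Waiting-time penalty: 31 × $940 = $29,140
Subtotal: $25,750 + $25,750 + $29,140 = $80,640
Attorney fees: 10% of $80,640 = $8,064
Total award: $80,640 + $8,064 = $88,704

Total award: $88,704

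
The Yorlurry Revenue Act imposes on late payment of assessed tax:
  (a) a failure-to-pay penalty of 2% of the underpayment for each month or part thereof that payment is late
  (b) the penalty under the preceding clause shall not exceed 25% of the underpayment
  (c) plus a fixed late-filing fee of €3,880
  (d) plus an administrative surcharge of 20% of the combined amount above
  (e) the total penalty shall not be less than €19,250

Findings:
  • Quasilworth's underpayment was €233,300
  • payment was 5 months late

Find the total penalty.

Accrued rate: 2% × 5 = 10%, capped at 25% → 10%
Failure-to-pay penalty: 10% of €233,300 = €23,330
Penalty before surcharge: €23,330 + €3,880 = €27,210
Administrative surcharge: 20% of €27,210 = €5,442
Total penalty: €27,210 + €5,442 = €32,652
Minimum €19,250: €32,652 meets the minimum, no increase.

€32,652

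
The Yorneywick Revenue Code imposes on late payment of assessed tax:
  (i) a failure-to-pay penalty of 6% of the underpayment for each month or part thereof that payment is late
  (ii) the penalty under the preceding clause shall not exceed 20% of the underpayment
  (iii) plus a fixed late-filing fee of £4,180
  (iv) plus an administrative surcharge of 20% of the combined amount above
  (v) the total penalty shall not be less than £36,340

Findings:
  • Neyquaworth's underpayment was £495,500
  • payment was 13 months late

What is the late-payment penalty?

Accrued rate: 6% × 13 = 78%, capped at 20% → 20%
Failure-to-pay penalty: 20% of £495,500 = £99,100
Penalty before surcharge: £99,100 + £4,180 = £103,280
Administrative surcharge: 20% of £103,280 = £20,656
Total penalty: £103,280 + £20,656 = £123,936
Minimum £36,340: £123,936 meets the minimum, no increase.

£123,936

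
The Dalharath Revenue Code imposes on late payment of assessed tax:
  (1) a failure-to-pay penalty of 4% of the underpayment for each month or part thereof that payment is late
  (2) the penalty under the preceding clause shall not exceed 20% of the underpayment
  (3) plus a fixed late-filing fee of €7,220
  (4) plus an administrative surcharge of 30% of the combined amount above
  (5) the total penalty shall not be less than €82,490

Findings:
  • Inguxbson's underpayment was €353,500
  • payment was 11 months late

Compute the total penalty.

€101,296

Accrued rate: 4% × 11 = 44%, capped at 20% → 20%
Failure-to-pay penalty: 20% of €353,500 = €70,700
Penalty before surcharge: €70,700 + €7,220 = €77,920
Administrative surcharge: 30% of €77,920 = €23,376
Total penalty: €77,920 + €23,376 = €101,296
Minimum €82,490: €101,296 meets the minimum, no increase.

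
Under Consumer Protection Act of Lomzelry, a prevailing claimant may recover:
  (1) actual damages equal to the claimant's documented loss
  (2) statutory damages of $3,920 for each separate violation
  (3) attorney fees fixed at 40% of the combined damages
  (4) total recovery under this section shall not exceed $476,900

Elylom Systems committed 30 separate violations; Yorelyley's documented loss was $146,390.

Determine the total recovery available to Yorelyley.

Statutory damages: 30 × $3,920 = $117,600
Combined damages: $146,390 + $117,600 = $263,990
Attorney fees: 40% of $263,990 = $105,596
Total before cap: $263,990 + $105,596 = $369,586
Cap at $476,900: $369,586 is within the cap, no reduction.

$369,586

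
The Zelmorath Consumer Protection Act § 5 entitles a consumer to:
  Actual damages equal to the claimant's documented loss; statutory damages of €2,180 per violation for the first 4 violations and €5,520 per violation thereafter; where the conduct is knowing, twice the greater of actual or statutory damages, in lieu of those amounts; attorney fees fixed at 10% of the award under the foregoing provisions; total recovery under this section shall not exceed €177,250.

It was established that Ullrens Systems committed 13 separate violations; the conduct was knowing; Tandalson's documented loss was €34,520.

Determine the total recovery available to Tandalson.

Total recovery: €128,480

First 4 violations: 4 × €2,180 = €8,720
Remaining violations: (13 − 4) × €5,520 = €49,680
Statutory damages: €8,720 + €49,680 = €58,400
Greater of actual damages (€34,520) or statutory damages (€58,400): €58,400
Doubled: 2 × €58,400 = €116,800
Attorney fees: 10% of €116,800 = €11,680
Total before cap: €116,800 + €11,680 = €128,480
Cap at €177,250: €128,480 is within the cap, no reduction.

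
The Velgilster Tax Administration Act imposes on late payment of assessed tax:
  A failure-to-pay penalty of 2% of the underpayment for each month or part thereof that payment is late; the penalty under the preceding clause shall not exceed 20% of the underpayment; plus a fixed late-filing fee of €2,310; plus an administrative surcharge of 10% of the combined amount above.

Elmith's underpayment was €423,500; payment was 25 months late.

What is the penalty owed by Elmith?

Accrued rate: 2% × 25 = 50%, capped at 20% → 20%
Failure-to-pay penalty: 20% of €423,500 = €84,700
Penalty before surcharge: €84,700 + €2,310 = €87,010
Administrative surcharge: 10% of €87,010 = €8,701
Total penalty: €87,010 + €8,701 = €95,711

€95,711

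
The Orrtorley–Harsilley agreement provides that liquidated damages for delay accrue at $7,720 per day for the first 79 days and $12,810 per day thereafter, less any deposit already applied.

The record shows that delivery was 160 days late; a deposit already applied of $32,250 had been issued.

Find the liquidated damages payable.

First 79 days: 79 × $7,720 = $609,880
Remaining days: (160 − 79) × $12,810 = $1,037,610
Accrued per-day damages: $609,880 + $1,037,610 = $1,647,490
Less deposit already applied: $1,647,490 − $32,250 = $1,615,240

Liquidated damages: $1,615,240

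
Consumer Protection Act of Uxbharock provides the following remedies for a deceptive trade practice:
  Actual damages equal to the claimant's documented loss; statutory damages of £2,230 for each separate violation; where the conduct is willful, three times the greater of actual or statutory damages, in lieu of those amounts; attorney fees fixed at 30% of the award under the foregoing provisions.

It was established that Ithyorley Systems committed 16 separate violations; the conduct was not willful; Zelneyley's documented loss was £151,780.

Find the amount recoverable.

Total recovery: £243,698

Statutory damages: 16 × £2,230 = £35,680
Conduct not willful: the in-lieu enhancement does not apply.
Actual plus statutory damages: £151,780 + £35,680 = £187,460
Attorney fees: 30% of £187,460 = £56,238
Total recovery: £187,460 + £56,238 = £243,698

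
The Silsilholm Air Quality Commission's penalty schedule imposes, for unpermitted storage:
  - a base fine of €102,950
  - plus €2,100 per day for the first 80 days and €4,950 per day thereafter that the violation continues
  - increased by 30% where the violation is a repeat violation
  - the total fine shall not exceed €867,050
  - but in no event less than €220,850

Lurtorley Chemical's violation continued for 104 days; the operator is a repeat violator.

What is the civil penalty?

€506,675

First 80 days: 80 × €2,100 = €168,000
Remaining days: (104 − 80) × €4,950 = €118,800
Per-day component: €168,000 + €118,800 = €286,800
Base plus per-day: €102,950 + €286,800 = €389,750
Enhancement: 30% of €389,750 = €116,925
Enhanced fine: €389,750 + €116,925 = €506,675
Cap at €867,050: €506,675 is within the cap, no reduction.
Minimum €220,850: €506,675 meets the minimum, no increase.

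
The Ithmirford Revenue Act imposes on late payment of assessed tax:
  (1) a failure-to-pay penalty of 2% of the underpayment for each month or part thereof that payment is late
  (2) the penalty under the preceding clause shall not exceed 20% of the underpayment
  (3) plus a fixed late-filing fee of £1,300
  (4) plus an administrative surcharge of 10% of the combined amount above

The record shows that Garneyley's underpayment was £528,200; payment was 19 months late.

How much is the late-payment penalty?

Accrued rate: 2% × 19 = 38%, capped at 20% → 20%
Failure-to-pay penalty: 20% of £528,200 = £105,640
Penalty before surcharge: £105,640 + £1,300 = £106,940
Administrative surcharge: 10% of £106,940 = £10,694
Total penalty: £106,940 + £10,694 = £117,634

Penalty: £117,634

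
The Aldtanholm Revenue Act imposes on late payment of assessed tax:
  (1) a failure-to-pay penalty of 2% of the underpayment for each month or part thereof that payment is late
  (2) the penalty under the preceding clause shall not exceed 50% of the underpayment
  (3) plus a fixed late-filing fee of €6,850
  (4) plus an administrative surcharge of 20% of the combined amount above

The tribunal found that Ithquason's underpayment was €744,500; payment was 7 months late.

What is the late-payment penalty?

€133,296

Accrued rate: 2% × 7 = 14%, capped at 50% → 14%
Failure-to-pay penalty: 14% of €744,500 = €104,230
Penalty before surcharge: €104,230 + €6,850 = €111,080
Administrative surcharge: 20% of €111,080 = €22,216
Total penalty: €111,080 + €22,216 = €133,296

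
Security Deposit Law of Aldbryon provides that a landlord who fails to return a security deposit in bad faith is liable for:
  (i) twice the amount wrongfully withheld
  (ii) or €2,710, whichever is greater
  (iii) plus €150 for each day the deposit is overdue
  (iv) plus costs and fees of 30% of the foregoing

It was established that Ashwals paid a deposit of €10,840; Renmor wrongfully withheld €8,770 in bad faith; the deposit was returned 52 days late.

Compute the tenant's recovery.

Recovery: €32,942

Doubled: 2 × €8,770 = €17,540
Minimum €2,710: €17,540 meets the minimum, no increase.
Late-return penalty: 52 × €150 = €7,800
Damages plus late penalty: €17,540 + €7,800 = €25,340
Costs and fees: 30% of €25,340 = €7,602
Total recovery: €25,340 + €7,602 = €32,942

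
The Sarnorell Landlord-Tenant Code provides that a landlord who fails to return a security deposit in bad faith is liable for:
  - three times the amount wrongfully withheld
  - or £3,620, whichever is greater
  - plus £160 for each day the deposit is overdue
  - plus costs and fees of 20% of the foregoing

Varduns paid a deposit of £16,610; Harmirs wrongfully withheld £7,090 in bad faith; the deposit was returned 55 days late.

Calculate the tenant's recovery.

£36,084

Trebled: 3 × £7,090 = £21,270
Minimum £3,620: £21,270 meets the minimum, no increase.
Late-return penalty: 55 × £160 = £8,800
Damages plus late penalty: £21,270 + £8,800 = £30,070
Costs and fees: 20% of £30,070 = £6,014
Total recovery: £30,070 + £6,014 = £36,084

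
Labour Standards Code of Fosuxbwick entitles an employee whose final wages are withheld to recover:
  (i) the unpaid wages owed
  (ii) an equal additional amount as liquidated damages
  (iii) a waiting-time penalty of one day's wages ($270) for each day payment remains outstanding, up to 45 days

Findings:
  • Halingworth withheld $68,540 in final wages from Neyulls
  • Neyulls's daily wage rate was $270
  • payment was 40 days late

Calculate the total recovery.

$147,880

Liquidated damages (equal amount): $68,540
Penalty days: min(40, 45) = 40
Waiting-time penalty: 40 × $270 = $10,800
Total award: $68,540 + $68,540 + $10,800 = $147,880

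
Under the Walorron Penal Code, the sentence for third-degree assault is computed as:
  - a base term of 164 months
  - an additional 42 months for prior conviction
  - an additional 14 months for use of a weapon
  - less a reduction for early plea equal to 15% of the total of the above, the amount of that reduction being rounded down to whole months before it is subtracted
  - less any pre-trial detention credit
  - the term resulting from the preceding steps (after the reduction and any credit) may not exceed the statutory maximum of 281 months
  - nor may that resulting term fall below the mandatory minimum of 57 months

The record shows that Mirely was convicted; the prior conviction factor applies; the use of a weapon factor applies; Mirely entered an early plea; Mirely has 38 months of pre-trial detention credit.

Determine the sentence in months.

Prior conviction enhancement: +42 months
Use of a weapon enhancement: +14 months
Adjusted term: 164 months + 42 months + 14 months = 220 months
Early plea reduction: 15% of 220 months = 33 months (rounded down)
After reduction: 220 − 33 = 187 months
Less pre-trial detention credit: 187 months − 38 months = 149 months
Cap at 281 months: 149 months is within the cap, no reduction.
Minimum 57 months: 149 months meets the minimum, no increase.

149 months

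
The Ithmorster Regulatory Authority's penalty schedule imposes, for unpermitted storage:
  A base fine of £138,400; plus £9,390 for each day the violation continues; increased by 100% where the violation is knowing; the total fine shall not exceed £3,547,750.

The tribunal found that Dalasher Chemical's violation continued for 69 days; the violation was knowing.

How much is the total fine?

Per-day component: 69 × £9,390 = £647,910
Base plus per-day: £138,400 + £647,910 = £786,310
Enhancement: 100% of £786,310 = £786,310
Enhanced fine: £786,310 + £786,310 = £1,572,620
Cap at £3,547,750: £1,572,620 is within the cap, no reduction.

£1,572,620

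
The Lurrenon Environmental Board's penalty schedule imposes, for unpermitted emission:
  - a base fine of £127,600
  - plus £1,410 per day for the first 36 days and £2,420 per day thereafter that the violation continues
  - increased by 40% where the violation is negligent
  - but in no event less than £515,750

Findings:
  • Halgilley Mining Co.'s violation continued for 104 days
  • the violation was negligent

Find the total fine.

First 36 days: 36 × £1,410 = £50,760
Remaining days: (104 − 36) × £2,420 = £164,560
Per-day component: £50,760 + £164,560 = £215,320
Base plus per-day: £127,600 + £215,320 = £342,920
Enhancement: 40% of £342,920 = £137,168
Enhanced fine: £342,920 + £137,168 = £480,088
Minimum £515,750: £480,088 is below the minimum → £515,750

£515,750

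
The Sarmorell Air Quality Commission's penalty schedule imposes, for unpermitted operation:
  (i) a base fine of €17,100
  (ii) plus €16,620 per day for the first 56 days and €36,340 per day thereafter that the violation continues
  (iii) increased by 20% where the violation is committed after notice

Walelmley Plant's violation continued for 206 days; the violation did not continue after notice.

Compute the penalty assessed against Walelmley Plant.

€6,398,820

First 56 days: 56 × €16,620 = €930,720
Remaining days: (206 − 56) × €36,340 = €5,451,000
Per-day component: €930,720 + €5,451,000 = €6,381,720
Base plus per-day: €17,100 + €6,381,720 = €6,398,820
The violation did not continue after notice: no 20% increase.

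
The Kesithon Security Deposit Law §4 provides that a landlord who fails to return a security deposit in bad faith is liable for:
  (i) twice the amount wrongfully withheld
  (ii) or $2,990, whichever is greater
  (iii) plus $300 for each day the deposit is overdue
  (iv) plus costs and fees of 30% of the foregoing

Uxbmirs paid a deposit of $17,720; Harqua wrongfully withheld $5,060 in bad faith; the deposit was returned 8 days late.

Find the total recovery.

$16,276

Doubled: 2 × $5,060 = $10,120
Minimum $2,990: $10,120 meets the minimum, no increase.
Late-return penalty: 8 × $300 = $2,400
Damages plus late penalty: $10,120 + $2,400 = $12,520
Costs and fees: 30% of $12,520 = $3,756
Total recovery: $12,520 + $3,756 = $16,276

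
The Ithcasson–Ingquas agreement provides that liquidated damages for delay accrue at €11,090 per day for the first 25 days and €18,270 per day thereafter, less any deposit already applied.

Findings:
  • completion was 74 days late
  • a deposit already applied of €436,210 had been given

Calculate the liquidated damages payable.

First 25 days: 25 × €11,090 = €277,250
Remaining days: (74 − 25) × €18,270 = €895,230
Accrued per-day damages: €277,250 + €895,230 = €1,172,480
Less deposit already applied: €1,172,480 − €436,210 = €736,270

Liquidated damages: €736,270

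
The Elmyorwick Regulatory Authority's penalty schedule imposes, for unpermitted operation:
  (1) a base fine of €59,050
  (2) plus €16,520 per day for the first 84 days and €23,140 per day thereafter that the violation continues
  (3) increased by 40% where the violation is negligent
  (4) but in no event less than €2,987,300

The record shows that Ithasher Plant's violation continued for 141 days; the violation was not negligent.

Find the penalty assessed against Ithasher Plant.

First 84 days: 84 × €16,520 = €1,387,680
Remaining days: (141 − 84) × €23,140 = €1,318,980
Per-day component: €1,387,680 + €1,318,980 = €2,706,660
Base plus per-day: €59,050 + €2,706,660 = €2,765,710
The violation was not negligent: no 40% increase.
Minimum €2,987,300: €2,765,710 is below the minimum → €2,987,300

€2,987,300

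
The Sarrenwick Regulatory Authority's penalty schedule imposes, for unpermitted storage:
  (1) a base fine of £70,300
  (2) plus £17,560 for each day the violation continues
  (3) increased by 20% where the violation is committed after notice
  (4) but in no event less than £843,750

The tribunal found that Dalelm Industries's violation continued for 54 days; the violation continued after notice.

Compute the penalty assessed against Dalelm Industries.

£1,222,248

Per-day component: 54 × £17,560 = £948,240
Base plus per-day: £70,300 + £948,240 = £1,018,540
Enhancement: 20% of £1,018,540 = £203,708
Enhanced fine: £1,018,540 + £203,708 = £1,222,248
Minimum £843,750: £1,222,248 meets the minimum, no increase.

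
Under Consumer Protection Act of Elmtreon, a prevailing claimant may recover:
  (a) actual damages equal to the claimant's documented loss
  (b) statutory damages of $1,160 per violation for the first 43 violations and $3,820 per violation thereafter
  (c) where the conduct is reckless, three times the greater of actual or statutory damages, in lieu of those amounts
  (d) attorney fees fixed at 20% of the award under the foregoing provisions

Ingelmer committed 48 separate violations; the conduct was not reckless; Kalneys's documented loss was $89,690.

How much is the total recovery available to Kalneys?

First 43 violations: 43 × $1,160 = $49,880
Remaining violations: (48 − 43) × $3,820 = $19,100
Statutory damages: $49,880 + $19,100 = $68,980
Conduct not reckless: the in-lieu enhancement does not apply.
Actual plus statutory damages: $89,690 + $68,980 = $158,670
Attorney fees: 20% of $158,670 = $31,734
Total recovery: $158,670 + $31,734 = $190,404

$190,404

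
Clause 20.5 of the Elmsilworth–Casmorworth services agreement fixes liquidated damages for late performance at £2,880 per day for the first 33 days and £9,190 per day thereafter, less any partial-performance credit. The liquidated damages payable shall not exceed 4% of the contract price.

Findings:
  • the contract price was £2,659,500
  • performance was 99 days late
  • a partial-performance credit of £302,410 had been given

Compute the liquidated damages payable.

First 33 days: 33 × £2,880 = £95,040
Remaining days: (99 − 33) × £9,190 = £606,540
Accrued per-day damages: £95,040 + £606,540 = £701,580
Less partial-performance credit: £701,580 − £302,410 = £399,170
Cap: 4% of £2,659,500 = £106,380
Cap at £106,380: £399,170 exceeds the cap → £106,380

£106,380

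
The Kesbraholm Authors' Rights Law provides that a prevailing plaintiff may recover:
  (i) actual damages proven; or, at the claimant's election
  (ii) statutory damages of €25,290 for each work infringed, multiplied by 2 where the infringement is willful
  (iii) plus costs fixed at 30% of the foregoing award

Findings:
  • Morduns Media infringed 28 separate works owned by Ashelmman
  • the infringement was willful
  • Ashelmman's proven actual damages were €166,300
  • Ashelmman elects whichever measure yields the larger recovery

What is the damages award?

€1,841,112

Statutory damages: 28 × €25,290 = €708,120
Doubled: 2 × €708,120 = €1,416,240
Greater of actual damages (€166,300) or enhanced statutory damages (€1,416,240): €1,416,240
Costs: 30% of €1,416,240 = €424,872
Award plus costs: €1,416,240 + €424,872 = €1,841,112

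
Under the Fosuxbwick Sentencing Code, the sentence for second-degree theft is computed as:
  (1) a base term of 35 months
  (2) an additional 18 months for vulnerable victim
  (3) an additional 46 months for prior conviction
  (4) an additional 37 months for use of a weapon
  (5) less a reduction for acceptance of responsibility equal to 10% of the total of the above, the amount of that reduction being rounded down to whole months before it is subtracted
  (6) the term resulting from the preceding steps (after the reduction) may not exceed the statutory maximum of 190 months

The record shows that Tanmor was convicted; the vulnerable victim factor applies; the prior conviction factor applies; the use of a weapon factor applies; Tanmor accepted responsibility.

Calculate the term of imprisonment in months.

123 months

Vulnerable victim enhancement: +18 months
Prior conviction enhancement: +46 months
Use of a weapon enhancement: +37 months
Adjusted term: 35 months + 18 months + 46 months + 37 months = 136 months
Acceptance of responsibility reduction: 10% of 136 months = 13 months (rounded down)
After reduction: 136 − 13 = 123 months
Cap at 190 months: 123 months is within the cap, no reduction.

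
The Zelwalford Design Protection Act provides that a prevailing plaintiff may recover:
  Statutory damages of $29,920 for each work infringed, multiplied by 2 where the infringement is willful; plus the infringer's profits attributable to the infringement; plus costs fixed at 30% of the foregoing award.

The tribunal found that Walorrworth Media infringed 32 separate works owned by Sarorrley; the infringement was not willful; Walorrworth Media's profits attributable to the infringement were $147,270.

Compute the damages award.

Statutory damages: 32 × $29,920 = $957,440
Infringement not willful: no ×2 enhancement.
Combined award: $957,440 + $147,270 = $1,104,710
Costs: 30% of $1,104,710 = $331,413
Award plus costs: $1,104,710 + $331,413 = $1,436,123

$1,436,123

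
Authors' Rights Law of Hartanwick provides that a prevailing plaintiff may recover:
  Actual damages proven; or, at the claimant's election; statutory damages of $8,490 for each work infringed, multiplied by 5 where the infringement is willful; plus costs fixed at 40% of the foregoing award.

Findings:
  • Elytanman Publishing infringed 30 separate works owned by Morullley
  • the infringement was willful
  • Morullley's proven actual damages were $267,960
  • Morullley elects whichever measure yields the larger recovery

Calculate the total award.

Award: $1,782,900

Statutory damages: 30 × $8,490 = $254,700
Multiplied by 5: 5 × $254,700 = $1,273,500
Greater of actual damages ($267,960) or enhanced statutory damages ($1,273,500): $1,273,500
Costs: 40% of $1,273,500 = $509,400
Award plus costs: $1,273,500 + $509,400 = $1,782,900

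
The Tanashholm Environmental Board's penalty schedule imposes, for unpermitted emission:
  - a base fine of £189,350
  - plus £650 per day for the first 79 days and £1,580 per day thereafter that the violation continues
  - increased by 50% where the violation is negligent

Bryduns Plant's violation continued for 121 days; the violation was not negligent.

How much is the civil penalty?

£307,060

First 79 days: 79 × £650 = £51,350
Remaining days: (121 − 79) × £1,580 = £66,360
Per-day component: £51,350 + £66,360 = £117,710
Base plus per-day: £189,350 + £117,710 = £307,060
The violation was not negligent: no 50% increase.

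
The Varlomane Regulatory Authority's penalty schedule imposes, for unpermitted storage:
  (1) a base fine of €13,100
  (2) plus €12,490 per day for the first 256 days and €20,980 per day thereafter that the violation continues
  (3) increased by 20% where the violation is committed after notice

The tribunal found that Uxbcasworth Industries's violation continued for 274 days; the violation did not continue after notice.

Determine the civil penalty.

€3,588,180

First 256 days: 256 × €12,490 = €3,197,440
Remaining days: (274 − 256) × €20,980 = €377,640
Per-day component: €3,197,440 + €377,640 = €3,575,080
Base plus per-day: €13,100 + €3,575,080 = €3,588,180
The violation did not continue after notice: no 20% increase.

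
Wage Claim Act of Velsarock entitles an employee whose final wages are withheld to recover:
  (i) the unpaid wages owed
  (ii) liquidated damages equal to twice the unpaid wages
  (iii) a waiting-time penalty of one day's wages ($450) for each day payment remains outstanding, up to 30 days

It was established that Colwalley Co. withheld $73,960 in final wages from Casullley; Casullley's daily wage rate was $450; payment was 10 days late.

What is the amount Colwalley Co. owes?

$226,380

Doubled: 2 × $73,960 = $147,920
Penalty days: min(10, 30) = 10
Waiting-time penalty: 10 × $450 = $4,500
Total award: $73,960 + $147,920 + $4,500 = $226,380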